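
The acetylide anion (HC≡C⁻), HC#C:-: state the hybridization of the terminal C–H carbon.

The terminal C–H carbon carries 2 σ bonds, plus two π bonds, giving a steric number of 2, so it is sp.

sp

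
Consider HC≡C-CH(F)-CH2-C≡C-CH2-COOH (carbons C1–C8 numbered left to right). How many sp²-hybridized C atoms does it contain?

C1: sp
C2: sp
C3: sp3
C4: sp3
C5: sp
C6: sp
C7: sp3
C8: sp2 ✓
C8 → 1 sp2 carbon.

1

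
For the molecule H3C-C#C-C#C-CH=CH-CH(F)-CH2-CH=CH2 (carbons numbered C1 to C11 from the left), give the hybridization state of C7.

C7 — 3 σ bonds, plus one π bond. Steric number 3, so sp2.

sp2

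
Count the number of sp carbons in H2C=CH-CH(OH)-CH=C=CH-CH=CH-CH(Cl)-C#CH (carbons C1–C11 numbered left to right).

C1: sp2
C2: sp2
C3: sp3
C4: sp2
C5: sp ✓
C6: sp2
C7: sp2
C8: sp2
C9: sp3
C10: sp ✓
C11: sp ✓
C5, C10, C11 → 3 sp carbons.

3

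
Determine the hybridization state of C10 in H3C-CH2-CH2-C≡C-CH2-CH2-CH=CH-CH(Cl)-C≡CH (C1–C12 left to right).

C10 is sp3: 4 σ bonds, 4 electron-density regions.

sp3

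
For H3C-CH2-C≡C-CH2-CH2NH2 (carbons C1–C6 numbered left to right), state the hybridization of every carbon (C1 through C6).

C1 sp3, C2 sp3, C3 sp, C4 sp, C5 sp3, C6 sp3

C1: 4 σ bonds; 4 regions of electron density → sp3.
C2 — 4 σ bonds. Steric number 4, so sp3.
C3 has 2 σ bonds, plus two π bonds: steric number 2 → sp.
C4 (2 σ bonds, plus two π bonds) has steric number 2: sp.
C5 — 4 σ bonds. Steric number 4, so sp3.
C6 has 4 σ bonds: steric number 4 → sp3.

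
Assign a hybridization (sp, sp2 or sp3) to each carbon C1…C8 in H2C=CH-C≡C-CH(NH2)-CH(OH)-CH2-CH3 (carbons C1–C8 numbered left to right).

C1 — 3 σ bonds, plus one π bond. Steric number 3, so sp2.
C2: 3 σ bonds, plus one π bond; 3 regions of electron density → sp2.
C3: 2 σ bonds, plus two π bonds; 2 regions of electron density → sp.
C4 — 2 σ bonds, plus two π bonds. Steric number 2, so sp.
C5 carries 4 σ bonds, giving a steric number of 4, so it is sp3.
C6 — 4 σ bonds. Steric number 4, so sp3.
C7: 4 σ bonds; 4 regions of electron density → sp3.
C8 has 4 σ bonds: steric number 4 → sp3.

C1 sp2, C2 sp2, C3 sp, C4 sp, C5 sp3, C6 sp3, C7 sp3, C8 sp3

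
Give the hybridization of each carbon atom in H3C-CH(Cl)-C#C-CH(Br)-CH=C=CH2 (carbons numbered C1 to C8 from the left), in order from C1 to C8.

C1 has 4 σ bonds: steric number 4 → sp3.
C2: 4 σ bonds; 4 regions of electron density → sp3.
C3 is sp: 2 σ bonds, plus two π bonds, 2 electron-density regions.
C4 — 2 σ bonds, plus two π bonds. Steric number 2, so sp.
C5 carries 4 σ bonds, giving a steric number of 4, so it is sp3.
C6 (3 σ bonds, plus one π bond) has steric number 3: sp2.
C7 has 2 σ bonds, plus two π bonds: steric number 2 → sp.
C8 — 3 σ bonds, plus one π bond. Steric number 3, so sp2.

C1 sp3, C2 sp3, C3 sp, C4 sp, C5 sp3, C6 sp2, C7 sp, C8 sp2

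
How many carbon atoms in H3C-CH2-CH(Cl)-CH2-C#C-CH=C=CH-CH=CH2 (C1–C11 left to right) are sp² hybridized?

4

C1: sp3
C2: sp3
C3: sp3
C4: sp3
C5: sp
C6: sp
C7: sp2 ✓
C8: sp
C9: sp2 ✓
C10: sp2 ✓
C11: sp2 ✓
C7, C9, C10, C11 → 4 sp2 carbons.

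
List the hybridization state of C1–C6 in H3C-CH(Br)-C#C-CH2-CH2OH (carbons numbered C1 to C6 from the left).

C1 is sp3: 4 σ bonds, 4 electron-density regions.
C2 is sp3: 4 σ bonds, 4 electron-density regions.
C3 is sp: 2 σ bonds, plus two π bonds, 2 electron-density regions.
C4 (2 σ bonds, plus two π bonds) has steric number 2: sp.
C5: 4 σ bonds — 4 electron domains, sp3.
C6 carries 4 σ bonds, giving a steric number of 4, so it is sp3.

C1 sp3, C2 sp3, C3 sp, C4 sp, C5 sp3, C6 sp3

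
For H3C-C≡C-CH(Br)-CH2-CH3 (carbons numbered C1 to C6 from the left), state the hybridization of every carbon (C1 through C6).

C1 carries 4 σ bonds, giving a steric number of 4, so it is sp3.
C2 — 2 σ bonds, plus two π bonds. Steric number 2, so sp.
C3 carries 2 σ bonds, plus two π bonds, giving a steric number of 2, so it is sp.
C4 has 4 σ bonds: steric number 4 → sp3.
C5 is sp3: 4 σ bonds, 4 electron-density regions.
C6: 4 σ bonds — 4 electron domains, sp3.

C1 sp3, C2 sp, C3 sp, C4 sp3, C5 sp3, C6 sp3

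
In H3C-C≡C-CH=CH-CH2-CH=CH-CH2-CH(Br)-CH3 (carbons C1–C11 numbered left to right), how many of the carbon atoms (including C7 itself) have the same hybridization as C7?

C7 is sp2 (one π bond).
C1: sp3
C2: sp
C3: sp
C4: sp2 ✓
C5: sp2 ✓
C6: sp3
C7: sp2 ✓
C8: sp2 ✓
C9: sp3
C10: sp3
C11: sp3
4 carbons are sp2.

4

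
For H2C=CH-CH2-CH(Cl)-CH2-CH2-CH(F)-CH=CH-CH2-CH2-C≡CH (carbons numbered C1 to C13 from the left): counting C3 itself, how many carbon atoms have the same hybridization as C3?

C3 is sp3 (only σ bonds).
C1: sp2
C2: sp2
C3: sp3 ✓
C4: sp3 ✓
C5: sp3 ✓
C6: sp3 ✓
C7: sp3 ✓
C8: sp2
C9: sp2
C10: sp3 ✓
C11: sp3 ✓
C12: sp
C13: sp
7 carbons are sp3.

7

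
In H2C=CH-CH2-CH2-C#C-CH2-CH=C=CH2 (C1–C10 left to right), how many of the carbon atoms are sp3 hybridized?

3

C1: sp2
C2: sp2
C3: sp3 ✓
C4: sp3 ✓
C5: sp
C6: sp
C7: sp3 ✓
C8: sp2
C9: sp
C10: sp2
C3, C4, C7 → 3 sp3 carbons.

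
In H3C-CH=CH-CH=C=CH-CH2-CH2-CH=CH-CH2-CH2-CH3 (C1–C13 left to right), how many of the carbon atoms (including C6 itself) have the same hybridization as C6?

C6 is sp2 (one π bond).
C1: sp3
C2: sp2 ✓
C3: sp2 ✓
C4: sp2 ✓
C5: sp
C6: sp2 ✓
C7: sp3
C8: sp3
C9: sp2 ✓
C10: sp2 ✓
C11: sp3
C12: sp3
C13: sp3
6 carbons are sp2.

6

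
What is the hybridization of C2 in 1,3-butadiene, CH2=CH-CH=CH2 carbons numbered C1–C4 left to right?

sp^2

C2 (3 σ bonds, plus one π bond) has steric number 3: sp2.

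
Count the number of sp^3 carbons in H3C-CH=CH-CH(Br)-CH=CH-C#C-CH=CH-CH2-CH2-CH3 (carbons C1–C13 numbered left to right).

C1: sp3 ✓
C2: sp2
C3: sp2
C4: sp3 ✓
C5: sp2
C6: sp2
C7: sp
C8: sp
C9: sp2
C10: sp2
C11: sp3 ✓
C12: sp3 ✓
C13: sp3 ✓
C1, C4, C11, C12, C13 → 5 sp3 carbons.

5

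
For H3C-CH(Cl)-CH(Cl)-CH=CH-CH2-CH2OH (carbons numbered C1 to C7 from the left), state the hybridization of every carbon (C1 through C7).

C1 (4 σ bonds) has steric number 4: sp3.
C2 carries 4 σ bonds, giving a steric number of 4, so it is sp3.
C3 (4 σ bonds) has steric number 4: sp3.
C4: 3 σ bonds, plus one π bond; 3 regions of electron density → sp2.
C5 — 3 σ bonds, plus one π bond. Steric number 3, so sp2.
C6: 4 σ bonds — 4 electron domains, sp3.
C7: 4 σ bonds; 4 regions of electron density → sp3.

C1 sp3, C2 sp3, C3 sp3, C4 sp2, C5 sp2, C6 sp3, C7 sp3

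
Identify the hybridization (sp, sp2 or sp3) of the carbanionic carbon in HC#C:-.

sp

One σ bond + one lone pair = steric number 2 → sp.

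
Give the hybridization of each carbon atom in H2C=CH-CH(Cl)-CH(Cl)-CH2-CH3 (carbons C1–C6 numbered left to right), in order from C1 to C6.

C1 sp2, C2 sp2, C3 sp3, C4 sp3, C5 sp3, C6 sp3

C1 carries 3 σ bonds, plus one π bond, giving a steric number of 3, so it is sp2.
C2 has 3 σ bonds, plus one π bond: steric number 3 → sp2.
C3 is sp3: 4 σ bonds, 4 electron-density regions.
C4: 4 σ bonds — 4 electron domains, sp3.
C5: 4 σ bonds — 4 electron domains, sp3.
C6 has 4 σ bonds: steric number 4 → sp3.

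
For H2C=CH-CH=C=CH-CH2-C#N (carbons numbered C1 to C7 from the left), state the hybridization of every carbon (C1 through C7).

C1 sp2, C2 sp2, C3 sp2, C4 sp, C5 sp2, C6 sp3, C7 sp

C1 carries 3 σ bonds, plus one π bond, giving a steric number of 3, so it is sp2.
C2 is sp2: 3 σ bonds, plus one π bond, 3 electron-density regions.
C3: 3 σ bonds, plus one π bond — 3 electron domains, sp2.
C4 is sp: 2 σ bonds, plus two π bonds, 2 electron-density regions.
C5 has 3 σ bonds, plus one π bond: steric number 3 → sp2.
C6: 4 σ bonds; 4 regions of electron density → sp3.
C7 (2 σ bonds, plus two π bonds) has steric number 2: sp.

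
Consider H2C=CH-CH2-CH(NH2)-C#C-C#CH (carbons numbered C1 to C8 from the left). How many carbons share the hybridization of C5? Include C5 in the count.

4

C5 is sp (two π bonds).
C1: sp2
C2: sp2
C3: sp3
C4: sp3
C5: sp ✓
C6: sp ✓
C7: sp ✓
C8: sp ✓
4 carbons are sp.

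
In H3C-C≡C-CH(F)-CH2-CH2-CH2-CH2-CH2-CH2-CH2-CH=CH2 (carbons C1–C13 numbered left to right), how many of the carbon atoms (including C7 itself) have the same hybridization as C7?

9

C7 is sp3 (only σ bonds).
C1: sp3 ✓
C2: sp
C3: sp
C4: sp3 ✓
C5: sp3 ✓
C6: sp3 ✓
C7: sp3 ✓
C8: sp3 ✓
C9: sp3 ✓
C10: sp3 ✓
C11: sp3 ✓
C12: sp2
C13: sp2
9 carbons are sp3.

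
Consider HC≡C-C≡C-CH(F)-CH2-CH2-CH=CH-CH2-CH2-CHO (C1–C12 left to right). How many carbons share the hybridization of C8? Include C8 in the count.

C8 is sp2 (one π bond).
C1: sp
C2: sp
C3: sp
C4: sp
C5: sp3
C6: sp3
C7: sp3
C8: sp2 ✓
C9: sp2 ✓
C10: sp3
C11: sp3
C12: sp2 ✓
3 carbons are sp2.

3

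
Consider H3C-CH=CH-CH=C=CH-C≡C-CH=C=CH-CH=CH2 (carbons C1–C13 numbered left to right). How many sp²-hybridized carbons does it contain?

8

C1: sp3
C2: sp2 ✓
C3: sp2 ✓
C4: sp2 ✓
C5: sp
C6: sp2 ✓
C7: sp
C8: sp
C9: sp2 ✓
C10: sp
C11: sp2 ✓
C12: sp2 ✓
C13: sp2 ✓
C2, C3, C4, C6, C9, C11, C12, C13 → 8 sp2 carbons.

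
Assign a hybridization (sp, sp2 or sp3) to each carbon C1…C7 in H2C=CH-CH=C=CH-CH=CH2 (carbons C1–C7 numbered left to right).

C1 — 3 σ bonds, plus one π bond. Steric number 3, so sp2.
C2 is sp2: 3 σ bonds, plus one π bond, 3 electron-density regions.
C3 has 3 σ bonds, plus one π bond: steric number 3 → sp2.
C4 has 2 σ bonds, plus two π bonds: steric number 2 → sp.
C5: 3 σ bonds, plus one π bond — 3 electron domains, sp2.
C6 carries 3 σ bonds, plus one π bond, giving a steric number of 3, so it is sp2.
C7 has 3 σ bonds, plus one π bond: steric number 3 → sp2.

C1 sp2, C2 sp2, C3 sp2, C4 sp, C5 sp2, C6 sp2, C7 sp2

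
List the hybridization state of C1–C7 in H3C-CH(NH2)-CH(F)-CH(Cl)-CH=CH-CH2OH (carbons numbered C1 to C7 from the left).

C1 sp3, C2 sp3, C3 sp3, C4 sp3, C5 sp2, C6 sp2, C7 sp3

C1 is sp3: 4 σ bonds, 4 electron-density regions.
C2 has 4 σ bonds: steric number 4 → sp3.
C3: 4 σ bonds; 4 regions of electron density → sp3.
C4 has 4 σ bonds: steric number 4 → sp3.
C5 — 3 σ bonds, plus one π bond. Steric number 3, so sp2.
C6 (3 σ bonds, plus one π bond) has steric number 3: sp2.
C7 is sp3: 4 σ bonds, 4 electron-density regions.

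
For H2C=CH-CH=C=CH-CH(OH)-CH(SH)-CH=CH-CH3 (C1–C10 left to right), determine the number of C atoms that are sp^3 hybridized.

3

C1: sp2
C2: sp2
C3: sp2
C4: sp
C5: sp2
C6: sp3 ✓
C7: sp3 ✓
C8: sp2
C9: sp2
C10: sp3 ✓
C6, C7, C10 → 3 sp3 carbons.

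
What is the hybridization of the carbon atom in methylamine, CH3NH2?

The carbon atom — 4 σ bonds. Steric number 4, so sp3.

sp^3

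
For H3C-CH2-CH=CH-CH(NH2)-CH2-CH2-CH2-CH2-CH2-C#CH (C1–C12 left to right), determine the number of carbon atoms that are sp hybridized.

C1: sp3
C2: sp3
C3: sp2
C4: sp2
C5: sp3
C6: sp3
C7: sp3
C8: sp3
C9: sp3
C10: sp3
C11: sp ✓
C12: sp ✓
C11, C12 → 2 sp carbons.

2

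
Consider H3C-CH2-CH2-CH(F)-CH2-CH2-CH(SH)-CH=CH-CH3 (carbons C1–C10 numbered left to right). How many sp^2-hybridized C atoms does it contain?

2

C1: sp3
C2: sp3
C3: sp3
C4: sp3
C5: sp3
C6: sp3
C7: sp3
C8: sp2 ✓
C9: sp2 ✓
C10: sp3
C8, C9 → 2 sp2 carbons.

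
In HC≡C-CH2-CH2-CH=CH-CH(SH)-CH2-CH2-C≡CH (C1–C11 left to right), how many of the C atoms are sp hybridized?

4

C1: sp ✓
C2: sp ✓
C3: sp3
C4: sp3
C5: sp2
C6: sp2
C7: sp3
C8: sp3
C9: sp3
C10: sp ✓
C11: sp ✓
C1, C2, C10, C11 → 4 sp carbons.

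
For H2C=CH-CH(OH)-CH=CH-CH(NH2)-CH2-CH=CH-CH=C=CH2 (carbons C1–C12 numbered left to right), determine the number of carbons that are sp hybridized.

C1: sp2
C2: sp2
C3: sp3
C4: sp2
C5: sp2
C6: sp3
C7: sp3
C8: sp2
C9: sp2
C10: sp2
C11: sp ✓
C12: sp2
C11 → 1 sp carbon.

1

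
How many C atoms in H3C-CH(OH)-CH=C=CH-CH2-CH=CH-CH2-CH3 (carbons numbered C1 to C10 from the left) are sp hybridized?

1

C1: sp3
C2: sp3
C3: sp2
C4: sp ✓
C5: sp2
C6: sp3
C7: sp2
C8: sp2
C9: sp3
C10: sp3
C4 → 1 sp carbon.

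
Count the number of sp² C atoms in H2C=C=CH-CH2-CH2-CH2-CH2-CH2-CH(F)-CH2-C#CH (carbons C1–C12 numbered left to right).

2

C1: sp2 ✓
C2: sp
C3: sp2 ✓
C4: sp3
C5: sp3
C6: sp3
C7: sp3
C8: sp3
C9: sp3
C10: sp3
C11: sp
C12: sp
C1, C3 → 2 sp2 carbons.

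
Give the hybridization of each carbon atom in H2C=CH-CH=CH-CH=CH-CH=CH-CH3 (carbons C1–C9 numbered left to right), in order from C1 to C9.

C1: 3 σ bonds, plus one π bond; 3 regions of electron density → sp2.
C2 has 3 σ bonds, plus one π bond: steric number 3 → sp2.
C3 — 3 σ bonds, plus one π bond. Steric number 3, so sp2.
C4 — 3 σ bonds, plus one π bond. Steric number 3, so sp2.
C5 is sp2: 3 σ bonds, plus one π bond, 3 electron-density regions.
C6: 3 σ bonds, plus one π bond; 3 regions of electron density → sp2.
C7 carries 3 σ bonds, plus one π bond, giving a steric number of 3, so it is sp2.
C8: 3 σ bonds, plus one π bond; 3 regions of electron density → sp2.
C9 (4 σ bonds) has steric number 4: sp3.

C1 sp2, C2 sp2, C3 sp2, C4 sp2, C5 sp2, C6 sp2, C7 sp2, C8 sp2, C9 sp3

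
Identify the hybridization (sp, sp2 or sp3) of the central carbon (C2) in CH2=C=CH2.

Two σ bonds and two π bonds (one to each neighbour) → sp.

sp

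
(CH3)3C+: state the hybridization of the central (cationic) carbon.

Three σ bonds and an empty p orbital; no lone pair → steric number 3 → sp2 and planar.

sp²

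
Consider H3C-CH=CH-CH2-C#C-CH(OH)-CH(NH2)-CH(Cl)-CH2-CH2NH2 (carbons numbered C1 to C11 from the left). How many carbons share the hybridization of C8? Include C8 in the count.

7

C8 is sp3 (only σ bonds).
C1: sp3 ✓
C2: sp2
C3: sp2
C4: sp3 ✓
C5: sp
C6: sp
C7: sp3 ✓
C8: sp3 ✓
C9: sp3 ✓
C10: sp3 ✓
C11: sp3 ✓
7 carbons are sp3.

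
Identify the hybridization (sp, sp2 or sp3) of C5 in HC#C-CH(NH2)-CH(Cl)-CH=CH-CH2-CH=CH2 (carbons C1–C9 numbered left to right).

C5: 3 σ bonds, plus one π bond — 3 electron domains, sp2.

sp^2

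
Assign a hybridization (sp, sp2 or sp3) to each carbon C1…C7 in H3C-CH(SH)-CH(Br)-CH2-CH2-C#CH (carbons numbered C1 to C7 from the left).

C1 sp3, C2 sp3, C3 sp3, C4 sp3, C5 sp3, C6 sp, C7 sp

C1: 4 σ bonds — 4 electron domains, sp3.
C2: 4 σ bonds — 4 electron domains, sp3.
C3 is sp3: 4 σ bonds, 4 electron-density regions.
C4 has 4 σ bonds: steric number 4 → sp3.
C5 has 4 σ bonds: steric number 4 → sp3.
C6 carries 2 σ bonds, plus two π bonds, giving a steric number of 2, so it is sp.
C7: 2 σ bonds, plus two π bonds — 2 electron domains, sp.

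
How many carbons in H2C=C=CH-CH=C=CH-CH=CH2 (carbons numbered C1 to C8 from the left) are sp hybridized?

2

C1: sp2
C2: sp ✓
C3: sp2
C4: sp2
C5: sp ✓
C6: sp2
C7: sp2
C8: sp2
C2, C5 → 2 sp carbons.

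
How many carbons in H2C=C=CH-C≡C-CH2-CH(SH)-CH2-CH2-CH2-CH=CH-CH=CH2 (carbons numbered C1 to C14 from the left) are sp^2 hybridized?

6

C1: sp2 ✓
C2: sp
C3: sp2 ✓
C4: sp
C5: sp
C6: sp3
C7: sp3
C8: sp3
C9: sp3
C10: sp3
C11: sp2 ✓
C12: sp2 ✓
C13: sp2 ✓
C14: sp2 ✓
C1, C3, C11, C12, C13, C14 → 6 sp2 carbons.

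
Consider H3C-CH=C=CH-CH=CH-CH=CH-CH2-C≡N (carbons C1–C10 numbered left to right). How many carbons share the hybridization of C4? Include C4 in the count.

6

C4 is sp2 (one π bond).
C1: sp3
C2: sp2 ✓
C3: sp
C4: sp2 ✓
C5: sp2 ✓
C6: sp2 ✓
C7: sp2 ✓
C8: sp2 ✓
C9: sp3
C10: sp
6 carbons are sp2.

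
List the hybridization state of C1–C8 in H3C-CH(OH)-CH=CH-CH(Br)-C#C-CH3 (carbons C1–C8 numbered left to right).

C1 sp3, C2 sp3, C3 sp2, C4 sp2, C5 sp3, C6 sp, C7 sp, C8 sp3

C1 — 4 σ bonds. Steric number 4, so sp3.
C2: 4 σ bonds — 4 electron domains, sp3.
C3 carries 3 σ bonds, plus one π bond, giving a steric number of 3, so it is sp2.
C4: 3 σ bonds, plus one π bond; 3 regions of electron density → sp2.
C5: 4 σ bonds; 4 regions of electron density → sp3.
C6 carries 2 σ bonds, plus two π bonds, giving a steric number of 2, so it is sp.
C7 carries 2 σ bonds, plus two π bonds, giving a steric number of 2, so it is sp.
C8: 4 σ bonds; 4 regions of electron density → sp3.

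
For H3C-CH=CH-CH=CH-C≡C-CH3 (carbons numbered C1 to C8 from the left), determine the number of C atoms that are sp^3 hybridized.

2

C1: sp3 ✓
C2: sp2
C3: sp2
C4: sp2
C5: sp2
C6: sp
C7: sp
C8: sp3 ✓
C1, C8 → 2 sp3 carbons.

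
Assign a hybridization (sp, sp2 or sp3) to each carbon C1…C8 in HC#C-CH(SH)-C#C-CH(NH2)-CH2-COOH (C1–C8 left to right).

C1: 2 σ bonds, plus two π bonds — 2 electron domains, sp.
C2 carries 2 σ bonds, plus two π bonds, giving a steric number of 2, so it is sp.
C3: 4 σ bonds — 4 electron domains, sp3.
C4 has 2 σ bonds, plus two π bonds: steric number 2 → sp.
C5 carries 2 σ bonds, plus two π bonds, giving a steric number of 2, so it is sp.
C6 is sp3: 4 σ bonds, 4 electron-density regions.
C7 is sp3: 4 σ bonds, 4 electron-density regions.
C8 has 3 σ bonds, plus one π bond: steric number 3 → sp2.

C1 sp, C2 sp, C3 sp3, C4 sp, C5 sp, C6 sp3, C7 sp3, C8 sp2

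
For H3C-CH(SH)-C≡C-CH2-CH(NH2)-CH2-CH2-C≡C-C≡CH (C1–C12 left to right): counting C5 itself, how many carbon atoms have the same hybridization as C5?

6

C5 is sp3 (only σ bonds).
C1: sp3 ✓
C2: sp3 ✓
C3: sp
C4: sp
C5: sp3 ✓
C6: sp3 ✓
C7: sp3 ✓
C8: sp3 ✓
C9: sp
C10: sp
C11: sp
C12: sp
6 carbons are sp3.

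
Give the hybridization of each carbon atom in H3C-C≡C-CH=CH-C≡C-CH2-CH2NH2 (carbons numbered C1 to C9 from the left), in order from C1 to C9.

C1 (4 σ bonds) has steric number 4: sp3.
C2: 2 σ bonds, plus two π bonds — 2 electron domains, sp.
C3 carries 2 σ bonds, plus two π bonds, giving a steric number of 2, so it is sp.
C4 (3 σ bonds, plus one π bond) has steric number 3: sp2.
C5 (3 σ bonds, plus one π bond) has steric number 3: sp2.
C6 carries 2 σ bonds, plus two π bonds, giving a steric number of 2, so it is sp.
C7 is sp: 2 σ bonds, plus two π bonds, 2 electron-density regions.
C8: 4 σ bonds — 4 electron domains, sp3.
C9 — 4 σ bonds. Steric number 4, so sp3.

C1 sp3, C2 sp, C3 sp, C4 sp2, C5 sp2, C6 sp, C7 sp, C8 sp3, C9 sp3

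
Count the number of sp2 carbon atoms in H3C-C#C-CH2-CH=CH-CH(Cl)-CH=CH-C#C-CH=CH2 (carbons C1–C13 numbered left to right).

6

C1: sp3
C2: sp
C3: sp
C4: sp3
C5: sp2 ✓
C6: sp2 ✓
C7: sp3
C8: sp2 ✓
C9: sp2 ✓
C10: sp
C11: sp
C12: sp2 ✓
C13: sp2 ✓
C5, C6, C8, C9, C12, C13 → 6 sp2 carbons.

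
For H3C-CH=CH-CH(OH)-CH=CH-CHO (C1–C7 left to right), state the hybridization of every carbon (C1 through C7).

C1 sp3, C2 sp2, C3 sp2, C4 sp3, C5 sp2, C6 sp2, C7 sp2

C1 is sp3: 4 σ bonds, 4 electron-density regions.
C2: 3 σ bonds, plus one π bond — 3 electron domains, sp2.
C3 is sp2: 3 σ bonds, plus one π bond, 3 electron-density regions.
C4: 4 σ bonds — 4 electron domains, sp3.
C5 has 3 σ bonds, plus one π bond: steric number 3 → sp2.
C6 carries 3 σ bonds, plus one π bond, giving a steric number of 3, so it is sp2.
C7 — 3 σ bonds, plus one π bond. Steric number 3, so sp2.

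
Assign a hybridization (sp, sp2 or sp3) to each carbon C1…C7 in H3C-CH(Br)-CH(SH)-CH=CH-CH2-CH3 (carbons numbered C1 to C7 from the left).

C1 sp3, C2 sp3, C3 sp3, C4 sp2, C5 sp2, C6 sp3, C7 sp3

C1: 4 σ bonds — 4 electron domains, sp3.
C2 (4 σ bonds) has steric number 4: sp3.
C3 — 4 σ bonds. Steric number 4, so sp3.
C4 has 3 σ bonds, plus one π bond: steric number 3 → sp2.
C5 (3 σ bonds, plus one π bond) has steric number 3: sp2.
C6 carries 4 σ bonds, giving a steric number of 4, so it is sp3.
C7 is sp3: 4 σ bonds, 4 electron-density regions.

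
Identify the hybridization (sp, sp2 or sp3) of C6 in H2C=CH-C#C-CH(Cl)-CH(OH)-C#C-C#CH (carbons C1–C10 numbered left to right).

C6 carries 4 σ bonds, giving a steric number of 4, so it is sp3.

sp3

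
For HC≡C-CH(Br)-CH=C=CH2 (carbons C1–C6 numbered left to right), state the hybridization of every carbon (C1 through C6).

C1 is sp: 2 σ bonds, plus two π bonds, 2 electron-density regions.
C2 is sp: 2 σ bonds, plus two π bonds, 2 electron-density regions.
C3 has 4 σ bonds: steric number 4 → sp3.
C4 has 3 σ bonds, plus one π bond: steric number 3 → sp2.
C5: 2 σ bonds, plus two π bonds; 2 regions of electron density → sp.
C6 is sp2: 3 σ bonds, plus one π bond, 3 electron-density regions.

C1 sp, C2 sp, C3 sp3, C4 sp2, C5 sp, C6 sp2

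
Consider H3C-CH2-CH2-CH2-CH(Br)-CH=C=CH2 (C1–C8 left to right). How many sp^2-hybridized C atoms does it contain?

C1: sp3
C2: sp3
C3: sp3
C4: sp3
C5: sp3
C6: sp2 ✓
C7: sp
C8: sp2 ✓
C6, C8 → 2 sp2 carbons.

2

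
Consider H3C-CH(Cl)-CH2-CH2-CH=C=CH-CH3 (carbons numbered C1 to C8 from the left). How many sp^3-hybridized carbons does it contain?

C1: sp3 ✓
C2: sp3 ✓
C3: sp3 ✓
C4: sp3 ✓
C5: sp2
C6: sp
C7: sp2
C8: sp3 ✓
C1, C2, C3, C4, C8 → 5 sp3 carbons.

5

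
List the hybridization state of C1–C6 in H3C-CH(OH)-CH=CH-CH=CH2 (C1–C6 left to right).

C1 sp3, C2 sp3, C3 sp2, C4 sp2, C5 sp2, C6 sp2

C1 has 4 σ bonds: steric number 4 → sp3.
C2 is sp3: 4 σ bonds, 4 electron-density regions.
C3 (3 σ bonds, plus one π bond) has steric number 3: sp2.
C4 — 3 σ bonds, plus one π bond. Steric number 3, so sp2.
C5 is sp2: 3 σ bonds, plus one π bond, 3 electron-density regions.
C6 has 3 σ bonds, plus one π bond: steric number 3 → sp2.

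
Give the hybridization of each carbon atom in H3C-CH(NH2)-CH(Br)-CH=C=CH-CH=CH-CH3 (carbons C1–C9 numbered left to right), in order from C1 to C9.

C1 has 4 σ bonds: steric number 4 → sp3.
C2 has 4 σ bonds: steric number 4 → sp3.
C3 is sp3: 4 σ bonds, 4 electron-density regions.
C4: 3 σ bonds, plus one π bond; 3 regions of electron density → sp2.
C5 carries 2 σ bonds, plus two π bonds, giving a steric number of 2, so it is sp.
C6 — 3 σ bonds, plus one π bond. Steric number 3, so sp2.
C7: 3 σ bonds, plus one π bond — 3 electron domains, sp2.
C8: 3 σ bonds, plus one π bond — 3 electron domains, sp2.
C9: 4 σ bonds; 4 regions of electron density → sp3.

C1 sp3, C2 sp3, C3 sp3, C4 sp2, C5 sp, C6 sp2, C7 sp2, C8 sp2, C9 sp3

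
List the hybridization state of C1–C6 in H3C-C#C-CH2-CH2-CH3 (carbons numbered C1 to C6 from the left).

C1 sp3, C2 sp, C3 sp, C4 sp3, C5 sp3, C6 sp3

C1 carries 4 σ bonds, giving a steric number of 4, so it is sp3.
C2 — 2 σ bonds, plus two π bonds. Steric number 2, so sp.
C3: 2 σ bonds, plus two π bonds — 2 electron domains, sp.
C4 has 4 σ bonds: steric number 4 → sp3.
C5 (4 σ bonds) has steric number 4: sp3.
C6: 4 σ bonds; 4 regions of electron density → sp3.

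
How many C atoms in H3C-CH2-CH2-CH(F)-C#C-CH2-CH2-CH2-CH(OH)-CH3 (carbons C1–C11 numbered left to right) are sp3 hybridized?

C1: sp3 ✓
C2: sp3 ✓
C3: sp3 ✓
C4: sp3 ✓
C5: sp
C6: sp
C7: sp3 ✓
C8: sp3 ✓
C9: sp3 ✓
C10: sp3 ✓
C11: sp3 ✓
C1, C2, C3, C4, C7, C8, C9, C10, C11 → 9 sp3 carbons.

9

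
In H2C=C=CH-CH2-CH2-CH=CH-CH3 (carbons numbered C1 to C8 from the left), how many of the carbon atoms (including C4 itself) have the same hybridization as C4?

3

C4 is sp3 (only σ bonds).
C1: sp2
C2: sp
C3: sp2
C4: sp3 ✓
C5: sp3 ✓
C6: sp2
C7: sp2
C8: sp3 ✓
3 carbons are sp3.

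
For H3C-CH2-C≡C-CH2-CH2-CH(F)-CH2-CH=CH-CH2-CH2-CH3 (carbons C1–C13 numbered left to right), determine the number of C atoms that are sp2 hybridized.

C1: sp3
C2: sp3
C3: sp
C4: sp
C5: sp3
C6: sp3
C7: sp3
C8: sp3
C9: sp2 ✓
C10: sp2 ✓
C11: sp3
C12: sp3
C13: sp3
C9, C10 → 2 sp2 carbons.

2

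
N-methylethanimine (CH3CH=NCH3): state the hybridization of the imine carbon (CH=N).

sp^2

The imine carbon (CH=N) has 3 σ bonds, plus one π bond: steric number 3 → sp2.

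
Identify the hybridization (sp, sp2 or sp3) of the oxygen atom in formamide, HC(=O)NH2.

sp^2

The oxygen atom has 1 σ bond and 2 lone pairs, plus one π bond: steric number 3 → sp2.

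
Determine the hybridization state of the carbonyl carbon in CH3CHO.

The carbonyl carbon has 3 σ bonds, plus one π bond: steric number 3 → sp2.

sp2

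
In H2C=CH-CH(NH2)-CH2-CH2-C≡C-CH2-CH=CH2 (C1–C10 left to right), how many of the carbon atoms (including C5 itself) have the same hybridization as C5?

C5 is sp3 (only σ bonds).
C1: sp2
C2: sp2
C3: sp3 ✓
C4: sp3 ✓
C5: sp3 ✓
C6: sp
C7: sp
C8: sp3 ✓
C9: sp2
C10: sp2
4 carbons are sp3.

4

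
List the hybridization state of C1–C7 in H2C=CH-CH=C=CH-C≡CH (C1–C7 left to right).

C1 is sp2: 3 σ bonds, plus one π bond, 3 electron-density regions.
C2 — 3 σ bonds, plus one π bond. Steric number 3, so sp2.
C3 carries 3 σ bonds, plus one π bond, giving a steric number of 3, so it is sp2.
C4 — 2 σ bonds, plus two π bonds. Steric number 2, so sp.
C5 (3 σ bonds, plus one π bond) has steric number 3: sp2.
C6: 2 σ bonds, plus two π bonds; 2 regions of electron density → sp.
C7: 2 σ bonds, plus two π bonds — 2 electron domains, sp.

C1 sp2, C2 sp2, C3 sp2, C4 sp, C5 sp2, C6 sp, C7 sp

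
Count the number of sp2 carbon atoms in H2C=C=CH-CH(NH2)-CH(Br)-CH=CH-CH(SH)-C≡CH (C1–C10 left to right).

C1: sp2 ✓
C2: sp
C3: sp2 ✓
C4: sp3
C5: sp3
C6: sp2 ✓
C7: sp2 ✓
C8: sp3
C9: sp
C10: sp
C1, C3, C6, C7 → 4 sp2 carbons.

4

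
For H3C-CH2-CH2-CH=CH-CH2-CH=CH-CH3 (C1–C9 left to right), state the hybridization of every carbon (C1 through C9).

C1 sp3, C2 sp3, C3 sp3, C4 sp2, C5 sp2, C6 sp3, C7 sp2, C8 sp2, C9 sp3

C1 is sp3: 4 σ bonds, 4 electron-density regions.
C2 — 4 σ bonds. Steric number 4, so sp3.
C3 is sp3: 4 σ bonds, 4 electron-density regions.
C4 is sp2: 3 σ bonds, plus one π bond, 3 electron-density regions.
C5: 3 σ bonds, plus one π bond — 3 electron domains, sp2.
C6: 4 σ bonds; 4 regions of electron density → sp3.
C7 has 3 σ bonds, plus one π bond: steric number 3 → sp2.
C8: 3 σ bonds, plus one π bond; 3 regions of electron density → sp2.
C9: 4 σ bonds — 4 electron domains, sp3.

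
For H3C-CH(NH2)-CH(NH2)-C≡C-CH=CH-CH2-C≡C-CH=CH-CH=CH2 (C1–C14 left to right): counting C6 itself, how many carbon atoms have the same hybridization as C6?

6

C6 is sp2 (one π bond).
C1: sp3
C2: sp3
C3: sp3
C4: sp
C5: sp
C6: sp2 ✓
C7: sp2 ✓
C8: sp3
C9: sp
C10: sp
C11: sp2 ✓
C12: sp2 ✓
C13: sp2 ✓
C14: sp2 ✓
6 carbons are sp2.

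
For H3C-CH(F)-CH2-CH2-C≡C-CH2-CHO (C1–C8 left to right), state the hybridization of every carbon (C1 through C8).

C1 sp3, C2 sp3, C3 sp3, C4 sp3, C5 sp, C6 sp, C7 sp3, C8 sp2

C1 has 4 σ bonds: steric number 4 → sp3.
C2: 4 σ bonds; 4 regions of electron density → sp3.
C3 has 4 σ bonds: steric number 4 → sp3.
C4 carries 4 σ bonds, giving a steric number of 4, so it is sp3.
C5 (2 σ bonds, plus two π bonds) has steric number 2: sp.
C6: 2 σ bonds, plus two π bonds; 2 regions of electron density → sp.
C7 carries 4 σ bonds, giving a steric number of 4, so it is sp3.
C8 is sp2: 3 σ bonds, plus one π bond, 3 electron-density regions.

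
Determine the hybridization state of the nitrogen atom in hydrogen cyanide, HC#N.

sp

The nitrogen atom — 1 σ bond and 1 lone pair, plus two π bonds. Steric number 2, so sp.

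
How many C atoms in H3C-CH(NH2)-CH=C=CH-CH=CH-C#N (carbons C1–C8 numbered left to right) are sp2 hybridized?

C1: sp3
C2: sp3
C3: sp2 ✓
C4: sp
C5: sp2 ✓
C6: sp2 ✓
C7: sp2 ✓
C8: sp
C3, C5, C6, C7 → 4 sp2 carbons.

4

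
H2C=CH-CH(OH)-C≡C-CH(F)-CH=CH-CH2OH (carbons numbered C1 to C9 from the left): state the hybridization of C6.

C6 is sp3: 4 σ bonds, 4 electron-density regions.

sp3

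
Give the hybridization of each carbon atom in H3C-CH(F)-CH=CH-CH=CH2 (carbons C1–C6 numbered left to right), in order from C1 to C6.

C1: 4 σ bonds; 4 regions of electron density → sp3.
C2 is sp3: 4 σ bonds, 4 electron-density regions.
C3 — 3 σ bonds, plus one π bond. Steric number 3, so sp2.
C4 — 3 σ bonds, plus one π bond. Steric number 3, so sp2.
C5 carries 3 σ bonds, plus one π bond, giving a steric number of 3, so it is sp2.
C6: 3 σ bonds, plus one π bond; 3 regions of electron density → sp2.

C1 sp3, C2 sp3, C3 sp2, C4 sp2, C5 sp2, C6 sp2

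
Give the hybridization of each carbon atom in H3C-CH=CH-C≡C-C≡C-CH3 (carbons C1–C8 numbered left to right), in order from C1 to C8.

C1: 4 σ bonds; 4 regions of electron density → sp3.
C2: 3 σ bonds, plus one π bond — 3 electron domains, sp2.
C3 (3 σ bonds, plus one π bond) has steric number 3: sp2.
C4 is sp: 2 σ bonds, plus two π bonds, 2 electron-density regions.
C5 is sp: 2 σ bonds, plus two π bonds, 2 electron-density regions.
C6: 2 σ bonds, plus two π bonds — 2 electron domains, sp.
C7: 2 σ bonds, plus two π bonds — 2 electron domains, sp.
C8 has 4 σ bonds: steric number 4 → sp3.

C1 sp3, C2 sp2, C3 sp2, C4 sp, C5 sp, C6 sp, C7 sp, C8 sp3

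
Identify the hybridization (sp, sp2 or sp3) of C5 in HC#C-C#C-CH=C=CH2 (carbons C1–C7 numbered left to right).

C5 — 3 σ bonds, plus one π bond. Steric number 3, so sp2.

sp^2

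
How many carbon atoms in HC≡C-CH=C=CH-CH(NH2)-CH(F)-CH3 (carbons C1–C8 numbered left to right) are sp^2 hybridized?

C1: sp
C2: sp
C3: sp2 ✓
C4: sp
C5: sp2 ✓
C6: sp3
C7: sp3
C8: sp3
C3, C5 → 2 sp2 carbons.

2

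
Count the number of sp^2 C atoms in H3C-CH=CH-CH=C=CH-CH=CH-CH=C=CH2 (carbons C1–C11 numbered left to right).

C1: sp3
C2: sp2 ✓
C3: sp2 ✓
C4: sp2 ✓
C5: sp
C6: sp2 ✓
C7: sp2 ✓
C8: sp2 ✓
C9: sp2 ✓
C10: sp
C11: sp2 ✓
C2, C3, C4, C6, C7, C8, C9, C11 → 8 sp2 carbons.

8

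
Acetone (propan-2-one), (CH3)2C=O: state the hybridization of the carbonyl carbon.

sp²

The carbonyl carbon (3 σ bonds, plus one π bond) has steric number 3: sp2.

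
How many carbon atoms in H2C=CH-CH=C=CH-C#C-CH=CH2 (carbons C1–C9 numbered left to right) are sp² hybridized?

6

C1: sp2 ✓
C2: sp2 ✓
C3: sp2 ✓
C4: sp
C5: sp2 ✓
C6: sp
C7: sp
C8: sp2 ✓
C9: sp2 ✓
C1, C2, C3, C5, C8, C9 → 6 sp2 carbons.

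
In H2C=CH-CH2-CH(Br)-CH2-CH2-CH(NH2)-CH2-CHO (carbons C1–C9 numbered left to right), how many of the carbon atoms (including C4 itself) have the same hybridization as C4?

6

C4 is sp3 (only σ bonds).
C1: sp2
C2: sp2
C3: sp3 ✓
C4: sp3 ✓
C5: sp3 ✓
C6: sp3 ✓
C7: sp3 ✓
C8: sp3 ✓
C9: sp2
6 carbons are sp3.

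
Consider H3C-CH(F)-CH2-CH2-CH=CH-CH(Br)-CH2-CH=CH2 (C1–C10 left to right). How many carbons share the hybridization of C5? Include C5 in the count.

4

C5 is sp2 (one π bond).
C1: sp3
C2: sp3
C3: sp3
C4: sp3
C5: sp2 ✓
C6: sp2 ✓
C7: sp3
C8: sp3
C9: sp2 ✓
C10: sp2 ✓
4 carbons are sp2.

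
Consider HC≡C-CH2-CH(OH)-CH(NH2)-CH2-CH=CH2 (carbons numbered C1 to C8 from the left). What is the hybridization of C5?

sp³

C5 is sp3: 4 σ bonds, 4 electron-density regions.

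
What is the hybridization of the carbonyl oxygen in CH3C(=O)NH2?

sp2

The carbonyl oxygen: 1 σ bond and 2 lone pairs, plus one π bond — 3 electron domains, sp2.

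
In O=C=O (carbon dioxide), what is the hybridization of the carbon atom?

sp

Two σ bonds, two π bonds → steric number 2 → sp.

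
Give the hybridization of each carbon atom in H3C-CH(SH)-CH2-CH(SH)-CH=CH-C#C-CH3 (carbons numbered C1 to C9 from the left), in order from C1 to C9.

C1 sp3, C2 sp3, C3 sp3, C4 sp3, C5 sp2, C6 sp2, C7 sp, C8 sp, C9 sp3

C1 (4 σ bonds) has steric number 4: sp3.
C2 is sp3: 4 σ bonds, 4 electron-density regions.
C3 (4 σ bonds) has steric number 4: sp3.
C4: 4 σ bonds — 4 electron domains, sp3.
C5 (3 σ bonds, plus one π bond) has steric number 3: sp2.
C6 carries 3 σ bonds, plus one π bond, giving a steric number of 3, so it is sp2.
C7: 2 σ bonds, plus two π bonds — 2 electron domains, sp.
C8 is sp: 2 σ bonds, plus two π bonds, 2 electron-density regions.
C9 is sp3: 4 σ bonds, 4 electron-density regions.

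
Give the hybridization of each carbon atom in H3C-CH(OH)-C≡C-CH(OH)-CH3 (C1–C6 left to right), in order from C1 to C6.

C1 (4 σ bonds) has steric number 4: sp3.
C2 (4 σ bonds) has steric number 4: sp3.
C3 has 2 σ bonds, plus two π bonds: steric number 2 → sp.
C4 (2 σ bonds, plus two π bonds) has steric number 2: sp.
C5: 4 σ bonds; 4 regions of electron density → sp3.
C6 (4 σ bonds) has steric number 4: sp3.

C1 sp3, C2 sp3, C3 sp, C4 sp, C5 sp3, C6 sp3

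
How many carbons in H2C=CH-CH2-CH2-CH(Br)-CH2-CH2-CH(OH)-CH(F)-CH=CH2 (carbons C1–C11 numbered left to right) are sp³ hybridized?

C1: sp2
C2: sp2
C3: sp3 ✓
C4: sp3 ✓
C5: sp3 ✓
C6: sp3 ✓
C7: sp3 ✓
C8: sp3 ✓
C9: sp3 ✓
C10: sp2
C11: sp2
C3, C4, C5, C6, C7, C8, C9 → 7 sp3 carbons.

7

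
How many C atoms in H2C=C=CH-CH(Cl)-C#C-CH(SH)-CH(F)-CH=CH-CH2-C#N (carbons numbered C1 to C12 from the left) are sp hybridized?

C1: sp2
C2: sp ✓
C3: sp2
C4: sp3
C5: sp ✓
C6: sp ✓
C7: sp3
C8: sp3
C9: sp2
C10: sp2
C11: sp3
C12: sp ✓
C2, C5, C6, C12 → 4 sp carbons.

4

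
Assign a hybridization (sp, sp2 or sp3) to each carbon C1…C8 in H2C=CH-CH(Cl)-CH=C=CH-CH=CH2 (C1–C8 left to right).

C1 sp2, C2 sp2, C3 sp3, C4 sp2, C5 sp, C6 sp2, C7 sp2, C8 sp2

C1 has 3 σ bonds, plus one π bond: steric number 3 → sp2.
C2 carries 3 σ bonds, plus one π bond, giving a steric number of 3, so it is sp2.
C3 carries 4 σ bonds, giving a steric number of 4, so it is sp3.
C4 — 3 σ bonds, plus one π bond. Steric number 3, so sp2.
C5: 2 σ bonds, plus two π bonds — 2 electron domains, sp.
C6 — 3 σ bonds, plus one π bond. Steric number 3, so sp2.
C7 carries 3 σ bonds, plus one π bond, giving a steric number of 3, so it is sp2.
C8 is sp2: 3 σ bonds, plus one π bond, 3 electron-density regions.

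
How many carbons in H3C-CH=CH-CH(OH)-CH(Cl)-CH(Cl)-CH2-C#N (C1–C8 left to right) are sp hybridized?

C1: sp3
C2: sp2
C3: sp2
C4: sp3
C5: sp3
C6: sp3
C7: sp3
C8: sp ✓
C8 → 1 sp carbon.

1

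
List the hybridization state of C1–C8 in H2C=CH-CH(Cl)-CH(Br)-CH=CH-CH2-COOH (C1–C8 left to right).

C1 is sp2: 3 σ bonds, plus one π bond, 3 electron-density regions.
C2 has 3 σ bonds, plus one π bond: steric number 3 → sp2.
C3: 4 σ bonds — 4 electron domains, sp3.
C4 has 4 σ bonds: steric number 4 → sp3.
C5 has 3 σ bonds, plus one π bond: steric number 3 → sp2.
C6 carries 3 σ bonds, plus one π bond, giving a steric number of 3, so it is sp2.
C7: 4 σ bonds; 4 regions of electron density → sp3.
C8: 3 σ bonds, plus one π bond; 3 regions of electron density → sp2.

C1 sp2, C2 sp2, C3 sp3, C4 sp3, C5 sp2, C6 sp2, C7 sp3, C8 sp2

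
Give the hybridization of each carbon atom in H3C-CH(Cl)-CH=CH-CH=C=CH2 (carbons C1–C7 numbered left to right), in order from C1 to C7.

C1 sp3, C2 sp3, C3 sp2, C4 sp2, C5 sp2, C6 sp, C7 sp2

C1 carries 4 σ bonds, giving a steric number of 4, so it is sp3.
C2 (4 σ bonds) has steric number 4: sp3.
C3: 3 σ bonds, plus one π bond; 3 regions of electron density → sp2.
C4: 3 σ bonds, plus one π bond — 3 electron domains, sp2.
C5 has 3 σ bonds, plus one π bond: steric number 3 → sp2.
C6 (2 σ bonds, plus two π bonds) has steric number 2: sp.
C7 (3 σ bonds, plus one π bond) has steric number 3: sp2.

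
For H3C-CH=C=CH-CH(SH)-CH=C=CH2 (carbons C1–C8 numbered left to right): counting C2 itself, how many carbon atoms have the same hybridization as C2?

4

C2 is sp2 (one π bond).
C1: sp3
C2: sp2 ✓
C3: sp
C4: sp2 ✓
C5: sp3
C6: sp2 ✓
C7: sp
C8: sp2 ✓
4 carbons are sp2.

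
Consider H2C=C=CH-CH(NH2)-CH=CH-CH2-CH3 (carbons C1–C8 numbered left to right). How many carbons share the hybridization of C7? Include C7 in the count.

C7 is sp3 (only σ bonds).
C1: sp2
C2: sp
C3: sp2
C4: sp3 ✓
C5: sp2
C6: sp2
C7: sp3 ✓
C8: sp3 ✓
3 carbons are sp3.

3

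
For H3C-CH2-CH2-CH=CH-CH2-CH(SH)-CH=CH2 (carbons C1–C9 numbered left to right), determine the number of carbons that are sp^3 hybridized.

C1: sp3 ✓
C2: sp3 ✓
C3: sp3 ✓
C4: sp2
C5: sp2
C6: sp3 ✓
C7: sp3 ✓
C8: sp2
C9: sp2
C1, C2, C3, C6, C7 → 5 sp3 carbons.

5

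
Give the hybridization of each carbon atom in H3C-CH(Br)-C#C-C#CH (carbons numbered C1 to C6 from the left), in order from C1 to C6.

C1 — 4 σ bonds. Steric number 4, so sp3.
C2 is sp3: 4 σ bonds, 4 electron-density regions.
C3 has 2 σ bonds, plus two π bonds: steric number 2 → sp.
C4 (2 σ bonds, plus two π bonds) has steric number 2: sp.
C5 is sp: 2 σ bonds, plus two π bonds, 2 electron-density regions.
C6: 2 σ bonds, plus two π bonds; 2 regions of electron density → sp.

C1 sp3, C2 sp3, C3 sp, C4 sp, C5 sp, C6 sp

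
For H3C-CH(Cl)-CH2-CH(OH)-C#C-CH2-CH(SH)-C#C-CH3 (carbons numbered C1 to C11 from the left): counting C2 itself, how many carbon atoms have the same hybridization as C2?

7

C2 is sp3 (only σ bonds).
C1: sp3 ✓
C2: sp3 ✓
C3: sp3 ✓
C4: sp3 ✓
C5: sp
C6: sp
C7: sp3 ✓
C8: sp3 ✓
C9: sp
C10: sp
C11: sp3 ✓
7 carbons are sp3.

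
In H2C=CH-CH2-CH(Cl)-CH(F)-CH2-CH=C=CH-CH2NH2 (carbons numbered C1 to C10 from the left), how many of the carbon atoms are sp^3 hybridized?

C1: sp2
C2: sp2
C3: sp3 ✓
C4: sp3 ✓
C5: sp3 ✓
C6: sp3 ✓
C7: sp2
C8: sp
C9: sp2
C10: sp3 ✓
C3, C4, C5, C6, C10 → 5 sp3 carbons.

5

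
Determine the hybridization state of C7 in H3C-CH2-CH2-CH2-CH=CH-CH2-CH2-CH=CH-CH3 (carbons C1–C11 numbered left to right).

sp^3

C7 is sp3: 4 σ bonds, 4 electron-density regions.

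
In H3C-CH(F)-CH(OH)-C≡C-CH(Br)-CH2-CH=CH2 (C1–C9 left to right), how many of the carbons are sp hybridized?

2

C1: sp3
C2: sp3
C3: sp3
C4: sp ✓
C5: sp ✓
C6: sp3
C7: sp3
C8: sp2
C9: sp2
C4, C5 → 2 sp carbons.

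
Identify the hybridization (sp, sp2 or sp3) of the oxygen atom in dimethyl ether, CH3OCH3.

sp3

Two σ bonds + two lone pairs = steric number 4 → sp3.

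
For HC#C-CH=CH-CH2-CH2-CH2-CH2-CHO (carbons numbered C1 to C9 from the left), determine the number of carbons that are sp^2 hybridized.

3

C1: sp
C2: sp
C3: sp2 ✓
C4: sp2 ✓
C5: sp3
C6: sp3
C7: sp3
C8: sp3
C9: sp2 ✓
C3, C4, C9 → 3 sp2 carbons.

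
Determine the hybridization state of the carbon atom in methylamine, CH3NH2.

The carbon atom — 4 σ bonds. Steric number 4, so sp3.

sp^3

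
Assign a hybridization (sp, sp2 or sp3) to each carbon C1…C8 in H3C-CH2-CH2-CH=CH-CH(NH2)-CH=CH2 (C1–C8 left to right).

C1 sp3, C2 sp3, C3 sp3, C4 sp2, C5 sp2, C6 sp3, C7 sp2, C8 sp2

C1 has 4 σ bonds: steric number 4 → sp3.
C2 (4 σ bonds) has steric number 4: sp3.
C3 carries 4 σ bonds, giving a steric number of 4, so it is sp3.
C4: 3 σ bonds, plus one π bond — 3 electron domains, sp2.
C5 carries 3 σ bonds, plus one π bond, giving a steric number of 3, so it is sp2.
C6 — 4 σ bonds. Steric number 4, so sp3.
C7: 3 σ bonds, plus one π bond — 3 electron domains, sp2.
C8 has 3 σ bonds, plus one π bond: steric number 3 → sp2.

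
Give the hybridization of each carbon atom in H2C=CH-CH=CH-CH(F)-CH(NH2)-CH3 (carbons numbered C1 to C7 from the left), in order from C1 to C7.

C1 is sp2: 3 σ bonds, plus one π bond, 3 electron-density regions.
C2: 3 σ bonds, plus one π bond; 3 regions of electron density → sp2.
C3 has 3 σ bonds, plus one π bond: steric number 3 → sp2.
C4 has 3 σ bonds, plus one π bond: steric number 3 → sp2.
C5 — 4 σ bonds. Steric number 4, so sp3.
C6 carries 4 σ bonds, giving a steric number of 4, so it is sp3.
C7 (4 σ bonds) has steric number 4: sp3.

C1 sp2, C2 sp2, C3 sp2, C4 sp2, C5 sp3, C6 sp3, C7 sp3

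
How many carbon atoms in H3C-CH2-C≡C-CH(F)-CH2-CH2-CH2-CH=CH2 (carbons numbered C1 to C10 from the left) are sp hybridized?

C1: sp3
C2: sp3
C3: sp ✓
C4: sp ✓
C5: sp3
C6: sp3
C7: sp3
C8: sp3
C9: sp2
C10: sp2
C3, C4 → 2 sp carbons.

2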